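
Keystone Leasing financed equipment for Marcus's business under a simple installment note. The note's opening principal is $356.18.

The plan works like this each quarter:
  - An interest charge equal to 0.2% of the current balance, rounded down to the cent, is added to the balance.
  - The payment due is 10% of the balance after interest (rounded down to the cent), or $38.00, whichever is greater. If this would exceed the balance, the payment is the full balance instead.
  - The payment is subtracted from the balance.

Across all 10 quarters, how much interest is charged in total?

$3.70

Quarter 1: opening $356.18; interest $0.71 → $356.89; payment $38.00; balance $318.89
Quarter 2: opening $318.89; interest $0.63 → $319.52; payment $38.00; balance $281.52
Quarter 3: opening $281.52; interest $0.56 → $282.08; payment $38.00; balance $244.08
Quarter 4: opening $244.08; interest $0.48 → $244.56; payment $38.00; balance $206.56
Quarter 5: opening $206.56; interest $0.41 → $206.97; payment $38.00; balance $168.97
Quarter 6: opening $168.97; interest $0.33 → $169.30; payment $38.00; balance $131.30
Quarter 7: opening $131.30; interest $0.26 → $131.56; payment $38.00; balance $93.56
Quarter 8: opening $93.56; interest $0.18 → $93.74; payment $38.00; balance $55.74
Quarter 9: opening $55.74; interest $0.11 → $55.85; payment $38.00; balance $17.85
Quarter 10: opening $17.85; interest $0.03 → $17.88; payment $17.88; balance $0.00
Total interest: $0.71 + $0.63 + $0.56 + $0.48 + $0.41 + $0.33 + $0.26 + $0.18 + $0.11 + $0.03 = $3.70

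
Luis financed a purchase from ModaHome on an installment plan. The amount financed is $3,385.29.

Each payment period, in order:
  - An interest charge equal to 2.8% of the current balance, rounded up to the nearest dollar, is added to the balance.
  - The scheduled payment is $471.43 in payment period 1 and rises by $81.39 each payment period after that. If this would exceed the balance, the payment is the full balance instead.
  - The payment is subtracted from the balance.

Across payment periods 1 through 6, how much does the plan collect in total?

$3,746.29

Payment period 1: opening $3,385.29; interest $95.00 → $3,480.29; payment $471.43; balance $3,008.86
Payment period 2: opening $3,008.86; interest $85.00 → $3,093.86; payment $552.82; balance $2,541.04
Payment period 3: opening $2,541.04; interest $72.00 → $2,613.04; payment $634.21; balance $1,978.83
Payment period 4: opening $1,978.83; interest $56.00 → $2,034.83; payment $715.60; balance $1,319.23
Payment period 5: opening $1,319.23; interest $37.00 → $1,356.23; payment $796.99; balance $559.24
Payment period 6: opening $559.24; interest $16.00 → $575.24; payment $575.24; balance $0.00
Total paid: $3,746.29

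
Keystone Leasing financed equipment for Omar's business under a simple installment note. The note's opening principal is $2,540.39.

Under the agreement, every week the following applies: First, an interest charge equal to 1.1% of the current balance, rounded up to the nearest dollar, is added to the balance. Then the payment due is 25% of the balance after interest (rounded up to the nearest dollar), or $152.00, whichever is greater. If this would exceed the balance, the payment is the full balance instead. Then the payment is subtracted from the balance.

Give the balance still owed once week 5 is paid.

$636.39

Week 1: $2,540.39 +$28.00 interest = $2,568.39; pay $643.00 → $1,925.39
Week 2: $1,925.39 +$22.00 interest = $1,947.39; pay $487.00 → $1,460.39
Week 3: $1,460.39 +$17.00 interest = $1,477.39; pay $370.00 → $1,107.39
Week 4: $1,107.39 +$13.00 interest = $1,120.39; pay $281.00 → $839.39
Week 5: $839.39 +$10.00 interest = $849.39; pay $213.00 → $636.39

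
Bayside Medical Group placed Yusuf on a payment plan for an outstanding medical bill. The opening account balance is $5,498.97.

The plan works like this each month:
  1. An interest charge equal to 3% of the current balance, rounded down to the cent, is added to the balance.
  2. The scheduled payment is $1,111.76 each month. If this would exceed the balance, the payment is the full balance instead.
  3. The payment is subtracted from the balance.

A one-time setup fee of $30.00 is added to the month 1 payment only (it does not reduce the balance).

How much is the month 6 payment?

# | Opening | Interest | Payment | Fee | End bal
1 | $5,498.97 | $164.96 | $1,111.76 | $30.00 | $4,552.17
2 | $4,552.17 | $136.56 | $1,111.76 | — | $3,576.97
3 | $3,576.97 | $107.30 | $1,111.76 | — | $2,572.51
4 | $2,572.51 | $77.17 | $1,111.76 | — | $1,537.92
5 | $1,537.92 | $46.13 | $1,111.76 | — | $472.29
6 | $472.29 | $14.16 | $486.45 | — | $0.00

$486.45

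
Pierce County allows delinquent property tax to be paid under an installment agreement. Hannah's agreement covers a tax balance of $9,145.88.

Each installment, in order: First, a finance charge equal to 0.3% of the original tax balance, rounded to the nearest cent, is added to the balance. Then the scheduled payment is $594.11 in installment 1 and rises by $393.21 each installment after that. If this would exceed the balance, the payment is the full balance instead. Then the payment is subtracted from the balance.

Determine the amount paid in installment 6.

# | Opening | Interest | Payment | End bal
1 | $9,145.88 | $27.44 | $594.11 | $8,579.21
2 | $8,579.21 | $27.44 | $987.32 | $7,619.33
3 | $7,619.33 | $27.44 | $1,380.53 | $6,266.24
4 | $6,266.24 | $27.44 | $1,773.74 | $4,519.94
5 | $4,519.94 | $27.44 | $2,166.95 | $2,380.43
6 | $2,380.43 | $27.44 | $2,407.87 | $0.00

$2,407.87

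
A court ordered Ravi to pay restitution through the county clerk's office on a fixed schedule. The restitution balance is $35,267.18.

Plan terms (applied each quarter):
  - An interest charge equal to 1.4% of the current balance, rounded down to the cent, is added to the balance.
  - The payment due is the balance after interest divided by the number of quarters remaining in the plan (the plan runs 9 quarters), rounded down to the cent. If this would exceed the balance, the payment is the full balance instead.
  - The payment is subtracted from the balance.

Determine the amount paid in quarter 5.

$4,200.66

Quarter 1: $35,267.18 +$493.74 interest = $35,760.92; pay $3,973.43 → $31,787.49
Quarter 2: $31,787.49 +$445.02 interest = $32,232.51; pay $4,029.06 → $28,203.45
Quarter 3: $28,203.45 +$394.84 interest = $28,598.29; pay $4,085.47 → $24,512.82
Quarter 4: $24,512.82 +$343.17 interest = $24,855.99; pay $4,142.66 → $20,713.33
Quarter 5: $20,713.33 +$289.98 interest = $21,003.31; pay $4,200.66 → $16,802.65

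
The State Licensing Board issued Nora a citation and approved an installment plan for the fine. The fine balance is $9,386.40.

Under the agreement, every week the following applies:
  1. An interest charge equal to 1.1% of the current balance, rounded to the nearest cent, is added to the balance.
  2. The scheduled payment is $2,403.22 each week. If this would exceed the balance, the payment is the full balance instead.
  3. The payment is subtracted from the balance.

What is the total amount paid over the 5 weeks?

$9,646.85

# | Opening | Interest | Payment | End bal
1 | $9,386.40 | $103.25 | $2,403.22 | $7,086.43
2 | $7,086.43 | $77.95 | $2,403.22 | $4,761.16
3 | $4,761.16 | $52.37 | $2,403.22 | $2,410.31
4 | $2,410.31 | $26.51 | $2,403.22 | $33.60
5 | $33.60 | $0.37 | $33.97 | $0.00
Total paid: $9,646.85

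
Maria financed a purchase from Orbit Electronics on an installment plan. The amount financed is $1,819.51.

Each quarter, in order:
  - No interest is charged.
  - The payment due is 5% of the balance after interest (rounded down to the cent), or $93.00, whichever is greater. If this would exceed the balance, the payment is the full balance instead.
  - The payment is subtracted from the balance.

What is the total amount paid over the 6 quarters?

$558.00

Quarter 1: opening $1,819.51; payment $93.00; balance $1,726.51
Quarter 2: opening $1,726.51; payment $93.00; balance $1,633.51
Quarter 3: opening $1,633.51; payment $93.00; balance $1,540.51
Quarter 4: opening $1,540.51; payment $93.00; balance $1,447.51
Quarter 5: opening $1,447.51; payment $93.00; balance $1,354.51
Quarter 6: opening $1,354.51; payment $93.00; balance $1,261.51
Total paid: $558.00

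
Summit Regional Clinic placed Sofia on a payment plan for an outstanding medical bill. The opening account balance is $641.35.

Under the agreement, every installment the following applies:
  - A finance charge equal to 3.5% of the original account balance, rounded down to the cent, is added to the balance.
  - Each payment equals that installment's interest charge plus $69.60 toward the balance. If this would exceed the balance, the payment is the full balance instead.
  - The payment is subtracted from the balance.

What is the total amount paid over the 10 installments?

# | Opening | Interest | Payment | End bal
1 | $641.35 | $22.44 | $92.04 | $571.75
2 | $571.75 | $22.44 | $92.04 | $502.15
3 | $502.15 | $22.44 | $92.04 | $432.55
4 | $432.55 | $22.44 | $92.04 | $362.95
5 | $362.95 | $22.44 | $92.04 | $293.35
6 | $293.35 | $22.44 | $92.04 | $223.75
7 | $223.75 | $22.44 | $92.04 | $154.15
8 | $154.15 | $22.44 | $92.04 | $84.55
9 | $84.55 | $22.44 | $92.04 | $14.95
10 | $14.95 | $22.44 | $37.39 | $0.00
Total paid: $865.75

$865.75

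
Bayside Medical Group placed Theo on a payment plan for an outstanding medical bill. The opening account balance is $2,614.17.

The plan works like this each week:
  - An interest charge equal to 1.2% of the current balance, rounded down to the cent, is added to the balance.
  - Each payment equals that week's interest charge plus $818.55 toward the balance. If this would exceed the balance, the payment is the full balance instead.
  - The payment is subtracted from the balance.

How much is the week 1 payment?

$849.92

Week 1: opening $2,614.17; interest $31.37 → $2,645.54; payment $849.92; balance $1,795.62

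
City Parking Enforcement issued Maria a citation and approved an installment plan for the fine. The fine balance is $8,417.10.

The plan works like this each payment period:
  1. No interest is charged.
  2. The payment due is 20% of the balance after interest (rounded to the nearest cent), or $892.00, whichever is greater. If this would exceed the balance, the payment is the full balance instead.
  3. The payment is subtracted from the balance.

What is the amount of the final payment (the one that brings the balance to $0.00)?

$741.55

Payment period 1: $8,417.10 − $1,683.42 → $6,733.68
Payment period 2: $6,733.68 − $1,346.74 → $5,386.94
Payment period 3: $5,386.94 − $1,077.39 → $4,309.55
Payment period 4: $4,309.55 − $892.00 → $3,417.55
Payment period 5: $3,417.55 − $892.00 → $2,525.55
Payment period 6: $2,525.55 − $892.00 → $1,633.55
Payment period 7: $1,633.55 − $892.00 → $741.55
Payment period 8: $741.55 − $741.55 → $0.00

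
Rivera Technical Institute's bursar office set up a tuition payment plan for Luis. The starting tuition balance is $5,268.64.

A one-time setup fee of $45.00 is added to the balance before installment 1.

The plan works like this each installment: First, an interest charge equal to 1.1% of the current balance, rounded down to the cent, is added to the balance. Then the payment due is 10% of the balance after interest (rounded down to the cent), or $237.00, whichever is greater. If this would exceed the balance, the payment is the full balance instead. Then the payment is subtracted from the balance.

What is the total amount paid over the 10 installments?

$3,650.38

Installment 1: $5,313.64 +$58.45 interest = $5,372.09; pay $537.20 → $4,834.89
Installment 2: $4,834.89 +$53.18 interest = $4,888.07; pay $488.80 → $4,399.27
Installment 3: $4,399.27 +$48.39 interest = $4,447.66; pay $444.76 → $4,002.90
Installment 4: $4,002.90 +$44.03 interest = $4,046.93; pay $404.69 → $3,642.24
Installment 5: $3,642.24 +$40.06 interest = $3,682.30; pay $368.23 → $3,314.07
Installment 6: $3,314.07 +$36.45 interest = $3,350.52; pay $335.05 → $3,015.47
Installment 7: $3,015.47 +$33.17 interest = $3,048.64; pay $304.86 → $2,743.78
Installment 8: $2,743.78 +$30.18 interest = $2,773.96; pay $277.39 → $2,496.57
Installment 9: $2,496.57 +$27.46 interest = $2,524.03; pay $252.40 → $2,271.63
Installment 10: $2,271.63 +$24.98 interest = $2,296.61; pay $237.00 → $2,059.61
Total paid: $3,650.38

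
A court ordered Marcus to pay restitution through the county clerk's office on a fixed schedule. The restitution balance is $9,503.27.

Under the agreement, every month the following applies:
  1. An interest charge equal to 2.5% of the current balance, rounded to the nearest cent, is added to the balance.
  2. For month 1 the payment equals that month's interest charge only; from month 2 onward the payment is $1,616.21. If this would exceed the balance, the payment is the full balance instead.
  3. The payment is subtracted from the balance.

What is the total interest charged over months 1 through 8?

$1,145.95

Month 1: opening $9,503.27; interest $237.58 → $9,740.85; payment $237.58; balance $9,503.27
Month 2: opening $9,503.27; interest $237.58 → $9,740.85; payment $1,616.21; balance $8,124.64
Month 3: opening $8,124.64; interest $203.12 → $8,327.76; payment $1,616.21; balance $6,711.55
Month 4: opening $6,711.55; interest $167.79 → $6,879.34; payment $1,616.21; balance $5,263.13
Month 5: opening $5,263.13; interest $131.58 → $5,394.71; payment $1,616.21; balance $3,778.50
Month 6: opening $3,778.50; interest $94.46 → $3,872.96; payment $1,616.21; balance $2,256.75
Month 7: opening $2,256.75; interest $56.42 → $2,313.17; payment $1,616.21; balance $696.96
Month 8: opening $696.96; interest $17.42 → $714.38; payment $714.38; balance $0.00
Total interest: $237.58 + $237.58 + $203.12 + $167.79 + $131.58 + $94.46 + $56.42 + $17.42 = $1,145.95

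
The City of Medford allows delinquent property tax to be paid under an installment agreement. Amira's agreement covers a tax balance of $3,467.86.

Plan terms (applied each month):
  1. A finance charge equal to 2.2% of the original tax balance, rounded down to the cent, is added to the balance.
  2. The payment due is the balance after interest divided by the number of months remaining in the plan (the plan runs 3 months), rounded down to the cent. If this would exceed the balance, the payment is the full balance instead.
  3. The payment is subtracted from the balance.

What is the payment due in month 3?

Month 1: $3,467.86 +$76.29 interest = $3,544.15; pay $1,181.38 → $2,362.77
Month 2: $2,362.77 +$76.29 interest = $2,439.06; pay $1,219.53 → $1,219.53
Month 3: $1,219.53 +$76.29 interest = $1,295.82; pay $1,295.82 → $0.00

$1,295.82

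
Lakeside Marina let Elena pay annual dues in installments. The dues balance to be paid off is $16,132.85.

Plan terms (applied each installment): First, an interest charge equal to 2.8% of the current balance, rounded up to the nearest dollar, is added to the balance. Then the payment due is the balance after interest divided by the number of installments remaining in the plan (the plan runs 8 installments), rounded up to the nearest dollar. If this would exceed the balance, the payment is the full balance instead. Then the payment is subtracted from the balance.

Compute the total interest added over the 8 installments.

$2,176.00

Installment 1: $16,132.85 +$452.00 interest = $16,584.85; pay $2,074.00 → $14,510.85
Installment 2: $14,510.85 +$407.00 interest = $14,917.85; pay $2,132.00 → $12,785.85
Installment 3: $12,785.85 +$359.00 interest = $13,144.85; pay $2,191.00 → $10,953.85
Installment 4: $10,953.85 +$307.00 interest = $11,260.85; pay $2,253.00 → $9,007.85
Installment 5: $9,007.85 +$253.00 interest = $9,260.85; pay $2,316.00 → $6,944.85
Installment 6: $6,944.85 +$195.00 interest = $7,139.85; pay $2,380.00 → $4,759.85
Installment 7: $4,759.85 +$134.00 interest = $4,893.85; pay $2,447.00 → $2,446.85
Installment 8: $2,446.85 +$69.00 interest = $2,515.85; pay $2,515.85 → $0.00
Total interest: $452.00 + $407.00 + $359.00 + $307.00 + $253.00 + $195.00 + $134.00 + $69.00 = $2,176.00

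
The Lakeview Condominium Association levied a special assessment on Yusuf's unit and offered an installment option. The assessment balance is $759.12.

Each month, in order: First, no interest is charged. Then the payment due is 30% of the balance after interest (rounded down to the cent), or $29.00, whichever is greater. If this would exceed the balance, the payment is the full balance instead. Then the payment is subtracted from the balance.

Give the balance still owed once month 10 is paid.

# | Opening | Payment | End bal
1 | $759.12 | $227.73 | $531.39
2 | $531.39 | $159.41 | $371.98
3 | $371.98 | $111.59 | $260.39
4 | $260.39 | $78.11 | $182.28
5 | $182.28 | $54.68 | $127.60
6 | $127.60 | $38.28 | $89.32
7 | $89.32 | $29.00 | $60.32
8 | $60.32 | $29.00 | $31.32
9 | $31.32 | $29.00 | $2.32
10 | $2.32 | $2.32 | $0.00

$0.00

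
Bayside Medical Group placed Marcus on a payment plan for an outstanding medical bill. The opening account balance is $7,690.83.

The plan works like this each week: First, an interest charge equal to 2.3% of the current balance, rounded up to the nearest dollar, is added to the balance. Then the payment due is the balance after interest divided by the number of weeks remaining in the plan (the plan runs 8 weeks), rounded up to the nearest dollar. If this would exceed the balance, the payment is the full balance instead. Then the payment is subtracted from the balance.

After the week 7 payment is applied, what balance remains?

Week 1: opening $7,690.83; interest $177.00 → $7,867.83; payment $984.00; balance $6,883.83
Week 2: opening $6,883.83; interest $159.00 → $7,042.83; payment $1,007.00; balance $6,035.83
Week 3: opening $6,035.83; interest $139.00 → $6,174.83; payment $1,030.00; balance $5,144.83
Week 4: opening $5,144.83; interest $119.00 → $5,263.83; payment $1,053.00; balance $4,210.83
Week 5: opening $4,210.83; interest $97.00 → $4,307.83; payment $1,077.00; balance $3,230.83
Week 6: opening $3,230.83; interest $75.00 → $3,305.83; payment $1,102.00; balance $2,203.83
Week 7: opening $2,203.83; interest $51.00 → $2,254.83; payment $1,128.00; balance $1,126.83

$1,126.83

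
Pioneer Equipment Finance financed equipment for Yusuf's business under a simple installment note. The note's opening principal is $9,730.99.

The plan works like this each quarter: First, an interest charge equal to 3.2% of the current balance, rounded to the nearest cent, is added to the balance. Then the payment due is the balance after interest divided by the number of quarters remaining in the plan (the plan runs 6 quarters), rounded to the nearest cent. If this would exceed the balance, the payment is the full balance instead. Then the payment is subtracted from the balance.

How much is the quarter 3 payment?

$1,782.56

Quarter 1: opening $9,730.99; interest $311.39 → $10,042.38; payment $1,673.73; balance $8,368.65
Quarter 2: opening $8,368.65; interest $267.80 → $8,636.45; payment $1,727.29; balance $6,909.16
Quarter 3: opening $6,909.16; interest $221.09 → $7,130.25; payment $1,782.56; balance $5,347.69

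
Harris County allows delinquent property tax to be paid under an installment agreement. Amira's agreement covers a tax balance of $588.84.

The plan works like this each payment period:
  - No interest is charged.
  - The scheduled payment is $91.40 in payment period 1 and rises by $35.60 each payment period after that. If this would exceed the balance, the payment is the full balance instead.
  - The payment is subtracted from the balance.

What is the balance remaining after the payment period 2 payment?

$370.44

Payment period 1: $588.84 − $91.40 → $497.44
Payment period 2: $497.44 − $127.00 → $370.44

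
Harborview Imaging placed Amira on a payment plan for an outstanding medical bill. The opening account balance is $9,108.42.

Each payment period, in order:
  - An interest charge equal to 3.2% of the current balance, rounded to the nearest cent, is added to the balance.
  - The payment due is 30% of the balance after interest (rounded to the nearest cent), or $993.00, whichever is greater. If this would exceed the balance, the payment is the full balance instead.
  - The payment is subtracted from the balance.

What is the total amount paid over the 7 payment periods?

$10,021.93

Payment period 1: $9,108.42 +$291.47 interest = $9,399.89; pay $2,819.97 → $6,579.92
Payment period 2: $6,579.92 +$210.56 interest = $6,790.48; pay $2,037.14 → $4,753.34
Payment period 3: $4,753.34 +$152.11 interest = $4,905.45; pay $1,471.64 → $3,433.81
Payment period 4: $3,433.81 +$109.88 interest = $3,543.69; pay $1,063.11 → $2,480.58
Payment period 5: $2,480.58 +$79.38 interest = $2,559.96; pay $993.00 → $1,566.96
Payment period 6: $1,566.96 +$50.14 interest = $1,617.10; pay $993.00 → $624.10
Payment period 7: $624.10 +$19.97 interest = $644.07; pay $644.07 → $0.00
Total paid: $10,021.93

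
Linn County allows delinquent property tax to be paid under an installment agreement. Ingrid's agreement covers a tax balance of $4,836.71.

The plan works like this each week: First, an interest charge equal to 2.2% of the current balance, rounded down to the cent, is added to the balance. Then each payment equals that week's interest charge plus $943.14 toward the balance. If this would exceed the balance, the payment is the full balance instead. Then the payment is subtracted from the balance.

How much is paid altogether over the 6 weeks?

$5,163.89

Week 1: $4,836.71 +$106.40 interest = $4,943.11; pay $1,049.54 → $3,893.57
Week 2: $3,893.57 +$85.65 interest = $3,979.22; pay $1,028.79 → $2,950.43
Week 3: $2,950.43 +$64.90 interest = $3,015.33; pay $1,008.04 → $2,007.29
Week 4: $2,007.29 +$44.16 interest = $2,051.45; pay $987.30 → $1,064.15
Week 5: $1,064.15 +$23.41 interest = $1,087.56; pay $966.55 → $121.01
Week 6: $121.01 +$2.66 interest = $123.67; pay $123.67 → $0.00
Total paid: $5,163.89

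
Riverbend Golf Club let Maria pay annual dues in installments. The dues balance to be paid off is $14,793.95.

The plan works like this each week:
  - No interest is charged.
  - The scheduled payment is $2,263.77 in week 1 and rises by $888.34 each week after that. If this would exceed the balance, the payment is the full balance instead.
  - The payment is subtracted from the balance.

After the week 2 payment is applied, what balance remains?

$9,378.07

# | Opening | Payment | End bal
1 | $14,793.95 | $2,263.77 | $12,530.18
2 | $12,530.18 | $3,152.11 | $9,378.07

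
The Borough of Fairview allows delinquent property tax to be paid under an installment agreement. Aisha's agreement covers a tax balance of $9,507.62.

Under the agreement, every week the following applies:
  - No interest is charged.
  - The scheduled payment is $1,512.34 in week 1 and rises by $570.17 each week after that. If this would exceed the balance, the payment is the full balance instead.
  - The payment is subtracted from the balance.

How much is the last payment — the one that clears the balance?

Week 1: $9,507.62 − $1,512.34 → $7,995.28
Week 2: $7,995.28 − $2,082.51 → $5,912.77
Week 3: $5,912.77 − $2,652.68 → $3,260.09
Week 4: $3,260.09 − $3,222.85 → $37.24
Week 5: $37.24 − $37.24 → $0.00

$37.24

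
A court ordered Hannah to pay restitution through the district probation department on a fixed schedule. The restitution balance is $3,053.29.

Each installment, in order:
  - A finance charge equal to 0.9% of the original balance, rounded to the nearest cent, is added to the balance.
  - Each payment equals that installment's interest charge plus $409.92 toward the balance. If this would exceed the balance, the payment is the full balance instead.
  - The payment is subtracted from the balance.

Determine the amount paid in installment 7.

$437.40

# | Opening | Interest | Payment | End bal
1 | $3,053.29 | $27.48 | $437.40 | $2,643.37
2 | $2,643.37 | $27.48 | $437.40 | $2,233.45
3 | $2,233.45 | $27.48 | $437.40 | $1,823.53
4 | $1,823.53 | $27.48 | $437.40 | $1,413.61
5 | $1,413.61 | $27.48 | $437.40 | $1,003.69
6 | $1,003.69 | $27.48 | $437.40 | $593.77
7 | $593.77 | $27.48 | $437.40 | $183.85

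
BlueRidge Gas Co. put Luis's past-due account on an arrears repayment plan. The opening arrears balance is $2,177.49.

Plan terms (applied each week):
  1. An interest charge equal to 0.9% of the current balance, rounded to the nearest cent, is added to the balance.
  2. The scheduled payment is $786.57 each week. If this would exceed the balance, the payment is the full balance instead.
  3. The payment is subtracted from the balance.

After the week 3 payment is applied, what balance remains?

Week 1: $2,177.49 +$19.60 interest = $2,197.09; pay $786.57 → $1,410.52
Week 2: $1,410.52 +$12.69 interest = $1,423.21; pay $786.57 → $636.64
Week 3: $636.64 +$5.73 interest = $642.37; pay $642.37 → $0.00

$0.00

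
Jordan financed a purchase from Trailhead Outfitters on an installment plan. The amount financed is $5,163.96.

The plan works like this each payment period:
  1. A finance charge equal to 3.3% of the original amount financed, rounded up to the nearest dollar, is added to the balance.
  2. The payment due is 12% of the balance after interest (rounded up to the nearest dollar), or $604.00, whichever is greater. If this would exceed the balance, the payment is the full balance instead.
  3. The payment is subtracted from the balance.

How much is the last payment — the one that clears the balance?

$534.96

Payment period 1: opening $5,163.96; interest $171.00 → $5,334.96; payment $641.00; balance $4,693.96
Payment period 2: opening $4,693.96; interest $171.00 → $4,864.96; payment $604.00; balance $4,260.96
Payment period 3: opening $4,260.96; interest $171.00 → $4,431.96; payment $604.00; balance $3,827.96
Payment period 4: opening $3,827.96; interest $171.00 → $3,998.96; payment $604.00; balance $3,394.96
Payment period 5: opening $3,394.96; interest $171.00 → $3,565.96; payment $604.00; balance $2,961.96
Payment period 6: opening $2,961.96; interest $171.00 → $3,132.96; payment $604.00; balance $2,528.96
Payment period 7: opening $2,528.96; interest $171.00 → $2,699.96; payment $604.00; balance $2,095.96
Payment period 8: opening $2,095.96; interest $171.00 → $2,266.96; payment $604.00; balance $1,662.96
Payment period 9: opening $1,662.96; interest $171.00 → $1,833.96; payment $604.00; balance $1,229.96
Payment period 10: opening $1,229.96; interest $171.00 → $1,400.96; payment $604.00; balance $796.96
Payment period 11: opening $796.96; interest $171.00 → $967.96; payment $604.00; balance $363.96
Payment period 12: opening $363.96; interest $171.00 → $534.96; payment $534.96; balance $0.00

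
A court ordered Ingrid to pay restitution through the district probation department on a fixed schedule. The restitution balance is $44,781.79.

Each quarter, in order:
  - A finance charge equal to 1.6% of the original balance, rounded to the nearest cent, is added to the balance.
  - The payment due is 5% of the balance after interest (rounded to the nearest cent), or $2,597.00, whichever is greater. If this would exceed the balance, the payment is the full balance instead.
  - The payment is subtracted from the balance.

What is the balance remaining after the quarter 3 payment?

$39,140.32

Quarter 1: $44,781.79 +$716.51 interest = $45,498.30; pay $2,597.00 → $42,901.30
Quarter 2: $42,901.30 +$716.51 interest = $43,617.81; pay $2,597.00 → $41,020.81
Quarter 3: $41,020.81 +$716.51 interest = $41,737.32; pay $2,597.00 → $39,140.32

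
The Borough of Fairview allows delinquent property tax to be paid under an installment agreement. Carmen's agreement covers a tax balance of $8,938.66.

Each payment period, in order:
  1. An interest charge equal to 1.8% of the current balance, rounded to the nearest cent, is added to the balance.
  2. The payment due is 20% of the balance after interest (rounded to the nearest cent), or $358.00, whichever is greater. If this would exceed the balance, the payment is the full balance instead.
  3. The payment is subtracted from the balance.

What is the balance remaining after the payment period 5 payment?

$3,202.30

# | Opening | Interest | Payment | End bal
1 | $8,938.66 | $160.90 | $1,819.91 | $7,279.65
2 | $7,279.65 | $131.03 | $1,482.14 | $5,928.54
3 | $5,928.54 | $106.71 | $1,207.05 | $4,828.20
4 | $4,828.20 | $86.91 | $983.02 | $3,932.09
5 | $3,932.09 | $70.78 | $800.57 | $3,202.30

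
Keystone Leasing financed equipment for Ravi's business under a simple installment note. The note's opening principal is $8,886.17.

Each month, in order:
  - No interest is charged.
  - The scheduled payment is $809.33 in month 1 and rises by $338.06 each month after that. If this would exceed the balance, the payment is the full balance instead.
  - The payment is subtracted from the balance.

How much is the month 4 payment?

# | Opening | Payment | End bal
1 | $8,886.17 | $809.33 | $8,076.84
2 | $8,076.84 | $1,147.39 | $6,929.45
3 | $6,929.45 | $1,485.45 | $5,444.00
4 | $5,444.00 | $1,823.51 | $3,620.49

$1,823.51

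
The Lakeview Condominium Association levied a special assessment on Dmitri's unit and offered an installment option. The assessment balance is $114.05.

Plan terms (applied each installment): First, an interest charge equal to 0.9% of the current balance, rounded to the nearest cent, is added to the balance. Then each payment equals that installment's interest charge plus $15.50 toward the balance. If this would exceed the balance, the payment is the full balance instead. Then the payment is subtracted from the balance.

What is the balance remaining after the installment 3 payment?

$67.55

Installment 1: opening $114.05; interest $1.03 → $115.08; payment $16.53; balance $98.55
Installment 2: opening $98.55; interest $0.89 → $99.44; payment $16.39; balance $83.05
Installment 3: opening $83.05; interest $0.75 → $83.80; payment $16.25; balance $67.55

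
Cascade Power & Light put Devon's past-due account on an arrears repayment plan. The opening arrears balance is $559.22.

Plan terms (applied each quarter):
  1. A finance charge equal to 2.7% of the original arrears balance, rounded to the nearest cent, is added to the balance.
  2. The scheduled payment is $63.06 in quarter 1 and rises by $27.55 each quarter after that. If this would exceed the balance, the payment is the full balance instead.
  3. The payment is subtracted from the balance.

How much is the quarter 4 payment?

Quarter 1: opening $559.22; interest $15.10 → $574.32; payment $63.06; balance $511.26
Quarter 2: opening $511.26; interest $15.10 → $526.36; payment $90.61; balance $435.75
Quarter 3: opening $435.75; interest $15.10 → $450.85; payment $118.16; balance $332.69
Quarter 4: opening $332.69; interest $15.10 → $347.79; payment $145.71; balance $202.08

$145.71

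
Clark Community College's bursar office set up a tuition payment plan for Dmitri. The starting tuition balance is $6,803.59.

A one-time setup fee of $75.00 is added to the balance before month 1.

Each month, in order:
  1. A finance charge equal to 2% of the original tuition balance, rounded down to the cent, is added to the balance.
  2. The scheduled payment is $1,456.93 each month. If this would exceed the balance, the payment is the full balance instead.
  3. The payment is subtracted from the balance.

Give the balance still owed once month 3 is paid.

Month 1: $6,878.59 +$136.07 interest = $7,014.66; pay $1,456.93 → $5,557.73
Month 2: $5,557.73 +$136.07 interest = $5,693.80; pay $1,456.93 → $4,236.87
Month 3: $4,236.87 +$136.07 interest = $4,372.94; pay $1,456.93 → $2,916.01

$2,916.01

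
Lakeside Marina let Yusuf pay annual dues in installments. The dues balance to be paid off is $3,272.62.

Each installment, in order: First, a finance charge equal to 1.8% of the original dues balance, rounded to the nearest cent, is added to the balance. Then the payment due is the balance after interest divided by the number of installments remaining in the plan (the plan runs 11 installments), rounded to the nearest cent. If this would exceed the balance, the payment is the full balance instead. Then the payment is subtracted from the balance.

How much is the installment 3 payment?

$315.30

Installment 1: opening $3,272.62; interest $58.91 → $3,331.53; payment $302.87; balance $3,028.66
Installment 2: opening $3,028.66; interest $58.91 → $3,087.57; payment $308.76; balance $2,778.81
Installment 3: opening $2,778.81; interest $58.91 → $2,837.72; payment $315.30; balance $2,522.42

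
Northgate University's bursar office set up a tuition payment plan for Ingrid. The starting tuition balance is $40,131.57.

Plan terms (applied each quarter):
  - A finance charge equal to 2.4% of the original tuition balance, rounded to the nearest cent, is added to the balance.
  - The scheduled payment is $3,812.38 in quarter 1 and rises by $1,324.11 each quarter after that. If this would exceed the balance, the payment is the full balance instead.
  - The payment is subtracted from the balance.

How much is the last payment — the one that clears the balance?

$4,137.76

Quarter 1: opening $40,131.57; interest $963.16 → $41,094.73; payment $3,812.38; balance $37,282.35
Quarter 2: opening $37,282.35; interest $963.16 → $38,245.51; payment $5,136.49; balance $33,109.02
Quarter 3: opening $33,109.02; interest $963.16 → $34,072.18; payment $6,460.60; balance $27,611.58
Quarter 4: opening $27,611.58; interest $963.16 → $28,574.74; payment $7,784.71; balance $20,790.03
Quarter 5: opening $20,790.03; interest $963.16 → $21,753.19; payment $9,108.82; balance $12,644.37
Quarter 6: opening $12,644.37; interest $963.16 → $13,607.53; payment $10,432.93; balance $3,174.60
Quarter 7: opening $3,174.60; interest $963.16 → $4,137.76; payment $4,137.76; balance $0.00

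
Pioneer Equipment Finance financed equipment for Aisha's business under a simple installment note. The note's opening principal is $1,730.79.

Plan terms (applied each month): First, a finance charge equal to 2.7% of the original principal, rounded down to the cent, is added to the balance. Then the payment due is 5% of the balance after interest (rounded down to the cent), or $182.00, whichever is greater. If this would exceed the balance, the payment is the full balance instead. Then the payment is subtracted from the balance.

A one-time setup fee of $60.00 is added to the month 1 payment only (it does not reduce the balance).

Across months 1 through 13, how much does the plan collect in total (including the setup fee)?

# | Opening | Interest | Payment | Fee | End bal
1 | $1,730.79 | $46.73 | $182.00 | $60.00 | $1,595.52
2 | $1,595.52 | $46.73 | $182.00 | — | $1,460.25
3 | $1,460.25 | $46.73 | $182.00 | — | $1,324.98
4 | $1,324.98 | $46.73 | $182.00 | — | $1,189.71
5 | $1,189.71 | $46.73 | $182.00 | — | $1,054.44
6 | $1,054.44 | $46.73 | $182.00 | — | $919.17
7 | $919.17 | $46.73 | $182.00 | — | $783.90
8 | $783.90 | $46.73 | $182.00 | — | $648.63
9 | $648.63 | $46.73 | $182.00 | — | $513.36
10 | $513.36 | $46.73 | $182.00 | — | $378.09
11 | $378.09 | $46.73 | $182.00 | — | $242.82
12 | $242.82 | $46.73 | $182.00 | — | $107.55
13 | $107.55 | $46.73 | $154.28 | — | $0.00
Total paid: $2,398.28

$2,398.28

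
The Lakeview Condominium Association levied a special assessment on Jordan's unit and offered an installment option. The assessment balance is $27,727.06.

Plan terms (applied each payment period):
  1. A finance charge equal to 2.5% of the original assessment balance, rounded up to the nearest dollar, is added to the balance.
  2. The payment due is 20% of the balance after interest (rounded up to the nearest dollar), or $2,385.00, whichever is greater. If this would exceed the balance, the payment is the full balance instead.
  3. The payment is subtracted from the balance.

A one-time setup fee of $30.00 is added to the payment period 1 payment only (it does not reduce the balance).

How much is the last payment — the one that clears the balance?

Payment period 1: $27,727.06 +$694.00 interest = $28,421.06; pay $5,685.00 (+ $30.00 fee) → $22,736.06
Payment period 2: $22,736.06 +$694.00 interest = $23,430.06; pay $4,687.00 → $18,743.06
Payment period 3: $18,743.06 +$694.00 interest = $19,437.06; pay $3,888.00 → $15,549.06
Payment period 4: $15,549.06 +$694.00 interest = $16,243.06; pay $3,249.00 → $12,994.06
Payment period 5: $12,994.06 +$694.00 interest = $13,688.06; pay $2,738.00 → $10,950.06
Payment period 6: $10,950.06 +$694.00 interest = $11,644.06; pay $2,385.00 → $9,259.06
Payment period 7: $9,259.06 +$694.00 interest = $9,953.06; pay $2,385.00 → $7,568.06
Payment period 8: $7,568.06 +$694.00 interest = $8,262.06; pay $2,385.00 → $5,877.06
Payment period 9: $5,877.06 +$694.00 interest = $6,571.06; pay $2,385.00 → $4,186.06
Payment period 10: $4,186.06 +$694.00 interest = $4,880.06; pay $2,385.00 → $2,495.06
Payment period 11: $2,495.06 +$694.00 interest = $3,189.06; pay $2,385.00 → $804.06
Payment period 12: $804.06 +$694.00 interest = $1,498.06; pay $1,498.06 → $0.00

$1,498.06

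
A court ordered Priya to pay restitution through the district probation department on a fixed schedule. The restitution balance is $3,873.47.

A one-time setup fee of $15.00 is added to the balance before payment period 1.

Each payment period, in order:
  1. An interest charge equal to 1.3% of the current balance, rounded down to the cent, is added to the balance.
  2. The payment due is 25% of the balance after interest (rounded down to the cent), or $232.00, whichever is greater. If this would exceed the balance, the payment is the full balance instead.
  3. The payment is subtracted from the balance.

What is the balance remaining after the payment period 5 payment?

$984.31

Payment period 1: $3,888.47 +$50.55 interest = $3,939.02; pay $984.75 → $2,954.27
Payment period 2: $2,954.27 +$38.40 interest = $2,992.67; pay $748.16 → $2,244.51
Payment period 3: $2,244.51 +$29.17 interest = $2,273.68; pay $568.42 → $1,705.26
Payment period 4: $1,705.26 +$22.16 interest = $1,727.42; pay $431.85 → $1,295.57
Payment period 5: $1,295.57 +$16.84 interest = $1,312.41; pay $328.10 → $984.31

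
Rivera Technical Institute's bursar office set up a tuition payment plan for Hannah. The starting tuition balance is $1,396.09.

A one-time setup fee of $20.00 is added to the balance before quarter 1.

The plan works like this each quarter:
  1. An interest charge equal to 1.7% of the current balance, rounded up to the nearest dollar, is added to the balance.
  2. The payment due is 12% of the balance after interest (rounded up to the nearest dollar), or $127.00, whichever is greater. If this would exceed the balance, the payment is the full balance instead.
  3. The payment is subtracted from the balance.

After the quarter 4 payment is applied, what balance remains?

$907.09

Quarter 1: $1,416.09 +$25.00 interest = $1,441.09; pay $173.00 → $1,268.09
Quarter 2: $1,268.09 +$22.00 interest = $1,290.09; pay $155.00 → $1,135.09
Quarter 3: $1,135.09 +$20.00 interest = $1,155.09; pay $139.00 → $1,016.09
Quarter 4: $1,016.09 +$18.00 interest = $1,034.09; pay $127.00 → $907.09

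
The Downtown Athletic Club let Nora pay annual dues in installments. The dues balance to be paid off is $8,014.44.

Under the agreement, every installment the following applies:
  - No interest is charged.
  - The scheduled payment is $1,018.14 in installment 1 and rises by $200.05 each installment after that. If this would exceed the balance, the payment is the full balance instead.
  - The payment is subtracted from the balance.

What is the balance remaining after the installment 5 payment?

# | Opening | Payment | End bal
1 | $8,014.44 | $1,018.14 | $6,996.30
2 | $6,996.30 | $1,218.19 | $5,778.11
3 | $5,778.11 | $1,418.24 | $4,359.87
4 | $4,359.87 | $1,618.29 | $2,741.58
5 | $2,741.58 | $1,818.34 | $923.24

$923.24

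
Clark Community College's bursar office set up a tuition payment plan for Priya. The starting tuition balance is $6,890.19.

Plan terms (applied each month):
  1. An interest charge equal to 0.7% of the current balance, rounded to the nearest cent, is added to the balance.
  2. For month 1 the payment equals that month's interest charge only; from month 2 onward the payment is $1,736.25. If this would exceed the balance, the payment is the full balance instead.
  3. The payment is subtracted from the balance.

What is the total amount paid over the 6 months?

# | Opening | Interest | Payment | End bal
1 | $6,890.19 | $48.23 | $48.23 | $6,890.19
2 | $6,890.19 | $48.23 | $1,736.25 | $5,202.17
3 | $5,202.17 | $36.42 | $1,736.25 | $3,502.34
4 | $3,502.34 | $24.52 | $1,736.25 | $1,790.61
5 | $1,790.61 | $12.53 | $1,736.25 | $66.89
6 | $66.89 | $0.47 | $67.36 | $0.00
Total paid: $7,060.59

$7,060.59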